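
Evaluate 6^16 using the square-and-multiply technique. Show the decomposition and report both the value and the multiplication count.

Computing 6^16 by squaring (build up from 6^1; each line after the first costs one multiplication):

6^1 = 6
6^2 = (6^1)^2 = 6^2 = 36
6^4 = (6^2)^2 = 36^2 = 1296
6^8 = (6^4)^2 = 1296^2 = 1679616
6^16 = (6^8)^2 = 1679616^2 = 2821109907456

Result: 2821109907456
Multiplications needed: 4 (4 lines after 6^1)

6^16 = 2821109907456. Using exponentiation by squaring, this requires 4 multiplications. The key idea: if the exponent is even, square the half-power; if odd, multiply by the base once.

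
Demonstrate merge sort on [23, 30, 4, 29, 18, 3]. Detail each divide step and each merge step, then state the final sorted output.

Merge sort trace:

Split: [23, 30, 4, 29, 18, 3] -> [23, 30, 4] and [29, 18, 3]
  Split: [23, 30, 4] -> [23] and [30, 4]
    Split: [30, 4] -> [30] and [4]
    Merge: [30] + [4] -> [4, 30]
  Merge: [23] + [4, 30] -> [4, 23, 30]
  Split: [29, 18, 3] -> [29] and [18, 3]
    Split: [18, 3] -> [18] and [3]
    Merge: [18] + [3] -> [3, 18]
  Merge: [29] + [3, 18] -> [3, 18, 29]
Merge: [4, 23, 30] + [3, 18, 29] -> [3, 4, 18, 23, 29, 30]

Final sorted array: [3, 4, 18, 23, 29, 30]

The merge sort proceeds by recursively splitting the array and merging sorted halves.
After all merges, the sorted array is [3, 4, 18, 23, 29, 30].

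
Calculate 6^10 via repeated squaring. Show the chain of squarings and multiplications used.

Computing 6^10 by squaring (build up from 6^1; each line after the first costs one multiplication):

6^1 = 6
6^2 = (6^1)^2 = 6^2 = 36
6^4 = (6^2)^2 = 36^2 = 1296
6^5 = 6 * 6^4 = 6 * 1296 = 7776
6^10 = (6^5)^2 = 7776^2 = 60466176

Result: 60466176
Multiplications needed: 4 (4 lines after 6^1)

6^10 = 60466176. Using exponentiation by squaring, this requires 4 multiplications. The key idea: if the exponent is even, square the half-power; if odd, multiply by the base once.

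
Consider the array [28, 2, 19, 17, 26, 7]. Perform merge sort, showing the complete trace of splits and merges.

Merge sort trace:

Split: [28, 2, 19, 17, 26, 7] -> [28, 2, 19] and [17, 26, 7]
  Split: [28, 2, 19] -> [28] and [2, 19]
    Split: [2, 19] -> [2] and [19]
    Merge: [2] + [19] -> [2, 19]
  Merge: [28] + [2, 19] -> [2, 19, 28]
  Split: [17, 26, 7] -> [17] and [26, 7]
    Split: [26, 7] -> [26] and [7]
    Merge: [26] + [7] -> [7, 26]
  Merge: [17] + [7, 26] -> [7, 17, 26]
Merge: [2, 19, 28] + [7, 17, 26] -> [2, 7, 17, 19, 26, 28]

Final sorted array: [2, 7, 17, 19, 26, 28]

The merge sort proceeds by recursively splitting the array and merging sorted halves.
After all merges, the sorted array is [2, 7, 17, 19, 26, 28].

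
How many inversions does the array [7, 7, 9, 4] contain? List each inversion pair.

Finding inversions in [7, 7, 9, 4]:

(0, 3): arr[0]=7 > arr[3]=4
(1, 3): arr[1]=7 > arr[3]=4
(2, 3): arr[2]=9 > arr[3]=4

Total inversions: 3

The array has 3 inversion(s): (0,3), (1,3), (2,3). Each pair (i,j) satisfies i < j and arr[i] > arr[j].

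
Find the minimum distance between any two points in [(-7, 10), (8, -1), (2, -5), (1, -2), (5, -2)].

Computing all pairwise distances among 5 points:

d((-7, 10), (8, -1)) = 18.6011
d((-7, 10), (2, -5)) = 17.4929
d((-7, 10), (1, -2)) = 14.4222
d((-7, 10), (5, -2)) = 16.9706
d((8, -1), (2, -5)) = 7.2111
d((8, -1), (1, -2)) = 7.0711
d((8, -1), (5, -2)) = 3.1623 <-- minimum
d((2, -5), (1, -2)) = 3.1623 <-- minimum
d((2, -5), (5, -2)) = 4.2426
d((1, -2), (5, -2)) = 4.0

Minimum distance: 3.1623 (tie among 2 pairs: (8, -1) and (5, -2); (2, -5) and (1, -2))

The minimum Euclidean distance is 3.1623. There is a tie: 2 pairs achieve this minimum — (8, -1) and (5, -2); (2, -5) and (1, -2). Any of these is a valid closest pair. For 5 points, brute-force pairwise comparison is shown above. For large n, the divide-and-conquer algorithm (sort by x, recurse on halves, check the dividing strip) achieves O(n log n).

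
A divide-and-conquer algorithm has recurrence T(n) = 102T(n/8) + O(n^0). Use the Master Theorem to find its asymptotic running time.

Master Theorem for T(n) = 102T(n/8) + O(n^0):

a = 102, b = 8, c = 0
log_b(a) = log_8(102) = 2.2241

Case 1: c = 0 < log_8(102) = 2.2241
T(n) = O(n^(log_8 102))

For T(n) = 102T(n/8) + O(n^0): log_8(102) = 2.2241. This is Case 1 of the Master Theorem (c < log_b(a), work dominated by leaves), giving O(n^(log_8 102)).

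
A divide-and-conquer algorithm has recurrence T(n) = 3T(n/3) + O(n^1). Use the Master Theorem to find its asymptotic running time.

Master Theorem for T(n) = 3T(n/3) + O(n^1):

a = 3, b = 3, c = 1
log_b(a) = log_3(3) = 1.0000

Case 2: c = 1 = log_3(3) = 1.0000
T(n) = O(n^1 log n) = O(n log n)

For T(n) = 3T(n/3) + O(n^1): log_3(3) = 1.0000. This is Case 2 of the Master Theorem (c = log_b(a), equal work at all levels), giving O(n log n).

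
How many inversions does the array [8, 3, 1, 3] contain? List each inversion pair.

Finding inversions in [8, 3, 1, 3]:

(0, 1): arr[0]=8 > arr[1]=3
(0, 2): arr[0]=8 > arr[2]=1
(0, 3): arr[0]=8 > arr[3]=3
(1, 2): arr[1]=3 > arr[2]=1

Total inversions: 4

The array has 4 inversion(s): (0,1), (0,2), (0,3), (1,2). Each pair (i,j) satisfies i < j and arr[i] > arr[j].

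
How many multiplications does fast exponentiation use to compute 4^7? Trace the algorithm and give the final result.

Computing 4^7 by squaring (build up from 4^1; each line after the first costs one multiplication):

4^1 = 4
4^2 = (4^1)^2 = 4^2 = 16
4^3 = 4 * 4^2 = 4 * 16 = 64
4^6 = (4^3)^2 = 64^2 = 4096
4^7 = 4 * 4^6 = 4 * 4096 = 16384

Result: 16384
Multiplications needed: 4 (4 lines after 4^1)

4^7 = 16384. Using exponentiation by squaring, this requires 4 multiplications. The key idea: if the exponent is even, square the half-power; if odd, multiply by the base once.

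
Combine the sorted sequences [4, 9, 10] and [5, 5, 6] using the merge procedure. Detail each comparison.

Merging process:

Compare 4 vs 5: take 4 from left. Merged: [4]
Compare 9 vs 5: take 5 from right. Merged: [4, 5]
Compare 9 vs 5: take 5 from right. Merged: [4, 5, 5]
Compare 9 vs 6: take 6 from right. Merged: [4, 5, 5, 6]
Append remaining from left: [9, 10]. Merged: [4, 5, 5, 6, 9, 10]

Final merged array: [4, 5, 5, 6, 9, 10]
Total comparisons: 4

The merged array is [4, 5, 5, 6, 9, 10], requiring 4 comparisons. The merge step runs in O(n) time where n is the total number of elements.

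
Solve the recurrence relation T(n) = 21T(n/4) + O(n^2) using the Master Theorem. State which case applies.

Master Theorem for T(n) = 21T(n/4) + O(n^2):

a = 21, b = 4, c = 2
log_b(a) = log_4(21) = 2.1962

Case 1: c = 2 < log_4(21) = 2.1962
T(n) = O(n^(log_4 21))

For T(n) = 21T(n/4) + O(n^2): log_4(21) = 2.1962. This is Case 1 of the Master Theorem (c < log_b(a), work dominated by leaves), giving O(n^(log_4 21)).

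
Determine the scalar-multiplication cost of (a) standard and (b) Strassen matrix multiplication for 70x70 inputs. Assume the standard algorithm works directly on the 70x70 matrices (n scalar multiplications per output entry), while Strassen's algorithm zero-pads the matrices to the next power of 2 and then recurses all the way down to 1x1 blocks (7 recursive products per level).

Matrix multiplication for 70x70 matrices:

Strassen's algorithm requires power-of-2 dimensions. Pad 70x70 to 128x128 (next power of 2).

Standard algorithm: 70^3 = 343000 multiplications
Strassen's algorithm: 7^(log2(128)) = 7^7 = 823543 multiplications
Difference: 343000 - 823543 = -480543 (Strassen uses MORE here due to padding overhead — for small or just-over-power-of-2 n, padding can outweigh the per-level savings)

Standard: 343000 multiplications (70^3). Strassen: 823543 multiplications (7^7, after padding to 128x128). Strassen reduces 8 recursive multiplications to 7 at each level.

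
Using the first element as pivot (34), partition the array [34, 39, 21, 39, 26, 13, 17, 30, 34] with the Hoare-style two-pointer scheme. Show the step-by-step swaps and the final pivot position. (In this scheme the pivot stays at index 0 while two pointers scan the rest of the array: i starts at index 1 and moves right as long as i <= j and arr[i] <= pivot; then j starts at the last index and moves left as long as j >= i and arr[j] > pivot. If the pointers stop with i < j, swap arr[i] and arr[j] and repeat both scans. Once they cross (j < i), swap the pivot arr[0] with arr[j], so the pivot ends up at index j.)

Hoare-style two-pointer partition with pivot = 34:

Initial array: [34, 39, 21, 39, 26, 13, 17, 30, 34]

Pointers start at i = 1, j = 8.
i stops at index 1 (arr[1]=39 > 34), j stops at index 8 (arr[8]=34 <= 34): swap arr[1] and arr[8], array becomes [34, 34, 21, 39, 26, 13, 17, 30, 39]
i stops at index 3 (arr[3]=39 > 34), j stops at index 7 (arr[7]=30 <= 34): swap arr[3] and arr[7], array becomes [34, 34, 21, 30, 26, 13, 17, 39, 39]
i ends at 7, j ends at 6: the pointers have crossed (j < i), so scanning stops.

Swap pivot arr[0] with arr[6] to place pivot at position 6: [17, 34, 21, 30, 26, 13, 34, 39, 39]
Pivot position: 6

After partitioning with pivot 34, the array becomes [17, 34, 21, 30, 26, 13, 34, 39, 39]. The pivot is placed at index 6. All elements to the left of the pivot are <= 34, and all elements to the right are > 34.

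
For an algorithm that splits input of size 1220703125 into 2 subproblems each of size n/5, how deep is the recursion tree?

For divide and conquer with division factor 5:

Problem sizes at each level:
Level 0: 1220703125
Level 1: 244140625
Level 2: 48828125
Level 3: 9765625
Level 4: 1953125
Level 5: 390625
Level 6: 78125
Level 7: 15625
Level 8: 3125
Level 9: 625
Level 10: 125
Level 11: 25
Level 12: 5
Level 13: 1

The root is level 0 and the size-1 base case is level 13 (the tree spans levels 0 through 13, i.e. 14 levels counting the root), so the depth is the number of divisions: log_5(1220703125) = 13

The recursion tree depth is log_5(1220703125) = 13. At each level, the problem size is divided by 5, so it takes 13 divisions to reduce to a base case of size 1. The algorithm makes 2 recursive calls at each level.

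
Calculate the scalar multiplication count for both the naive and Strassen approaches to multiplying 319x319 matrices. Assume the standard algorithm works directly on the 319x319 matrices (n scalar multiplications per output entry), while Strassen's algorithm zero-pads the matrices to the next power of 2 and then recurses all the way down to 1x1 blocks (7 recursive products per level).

Matrix multiplication for 319x319 matrices:

Strassen's algorithm requires power-of-2 dimensions. Pad 319x319 to 512x512 (next power of 2).

Standard algorithm: 319^3 = 32461759 multiplications
Strassen's algorithm: 7^(log2(512)) = 7^9 = 40353607 multiplications
Difference: 32461759 - 40353607 = -7891848 (Strassen uses MORE here due to padding overhead — for small or just-over-power-of-2 n, padding can outweigh the per-level savings)

Standard: 32461759 multiplications (319^3). Strassen: 40353607 multiplications (7^9, after padding to 512x512). Strassen reduces 8 recursive multiplications to 7 at each level.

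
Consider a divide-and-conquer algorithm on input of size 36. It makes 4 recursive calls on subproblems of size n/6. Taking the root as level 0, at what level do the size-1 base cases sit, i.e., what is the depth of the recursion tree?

For divide and conquer with division factor 6:

Problem sizes at each level:
Level 0: 36
Level 1: 6
Level 2: 1

The root is level 0 and the size-1 base case is level 2 (the tree spans levels 0 through 2, i.e. 3 levels counting the root), so the depth is the number of divisions: log_6(36) = 2

The recursion tree depth is log_6(36) = 2. At each level, the problem size is divided by 6, so it takes 2 divisions to reduce to a base case of size 1. The algorithm makes 4 recursive calls at each level.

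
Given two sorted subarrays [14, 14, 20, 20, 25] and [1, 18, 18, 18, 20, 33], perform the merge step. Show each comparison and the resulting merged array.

Merging process:

Compare 14 vs 1: take 1 from right. Merged: [1]
Compare 14 vs 18: take 14 from left. Merged: [1, 14]
Compare 14 vs 18: take 14 from left. Merged: [1, 14, 14]
Compare 20 vs 18: take 18 from right. Merged: [1, 14, 14, 18]
Compare 20 vs 18: take 18 from right. Merged: [1, 14, 14, 18, 18]
Compare 20 vs 18: take 18 from right. Merged: [1, 14, 14, 18, 18, 18]
Compare 20 vs 20: take 20 from left. Merged: [1, 14, 14, 18, 18, 18, 20]
Compare 20 vs 20: take 20 from left. Merged: [1, 14, 14, 18, 18, 18, 20, 20]
Compare 25 vs 20: take 20 from right. Merged: [1, 14, 14, 18, 18, 18, 20, 20, 20]
Compare 25 vs 33: take 25 from left. Merged: [1, 14, 14, 18, 18, 18, 20, 20, 20, 25]
Append remaining from right: [33]. Merged: [1, 14, 14, 18, 18, 18, 20, 20, 20, 25, 33]

Final merged array: [1, 14, 14, 18, 18, 18, 20, 20, 20, 25, 33]
Total comparisons: 10

The merged array is [1, 14, 14, 18, 18, 18, 20, 20, 20, 25, 33], requiring 10 comparisons. The merge step runs in O(n) time where n is the total number of elements.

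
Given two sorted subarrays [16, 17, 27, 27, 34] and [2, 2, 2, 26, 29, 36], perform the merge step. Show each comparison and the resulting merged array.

Merging process:

Compare 16 vs 2: take 2 from right. Merged: [2]
Compare 16 vs 2: take 2 from right. Merged: [2, 2]
Compare 16 vs 2: take 2 from right. Merged: [2, 2, 2]
Compare 16 vs 26: take 16 from left. Merged: [2, 2, 2, 16]
Compare 17 vs 26: take 17 from left. Merged: [2, 2, 2, 16, 17]
Compare 27 vs 26: take 26 from right. Merged: [2, 2, 2, 16, 17, 26]
Compare 27 vs 29: take 27 from left. Merged: [2, 2, 2, 16, 17, 26, 27]
Compare 27 vs 29: take 27 from left. Merged: [2, 2, 2, 16, 17, 26, 27, 27]
Compare 34 vs 29: take 29 from right. Merged: [2, 2, 2, 16, 17, 26, 27, 27, 29]
Compare 34 vs 36: take 34 from left. Merged: [2, 2, 2, 16, 17, 26, 27, 27, 29, 34]
Append remaining from right: [36]. Merged: [2, 2, 2, 16, 17, 26, 27, 27, 29, 34, 36]

Final merged array: [2, 2, 2, 16, 17, 26, 27, 27, 29, 34, 36]
Total comparisons: 10

The merged array is [2, 2, 2, 16, 17, 26, 27, 27, 29, 34, 36], requiring 10 comparisons. The merge step runs in O(n) time where n is the total number of elements.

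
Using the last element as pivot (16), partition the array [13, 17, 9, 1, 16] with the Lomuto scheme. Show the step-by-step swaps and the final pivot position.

Lomuto partition with pivot = 16:

Initial array: [13, 17, 9, 1, 16]

arr[0]=13 <= 16: swap with position 0, array becomes [13, 17, 9, 1, 16]
arr[1]=17 > 16: no swap
arr[2]=9 <= 16: swap with position 1, array becomes [13, 9, 17, 1, 16]
arr[3]=1 <= 16: swap with position 2, array becomes [13, 9, 1, 17, 16]

Place pivot at position 3: [13, 9, 1, 16, 17]
Pivot position: 3

After partitioning with pivot 16, the array becomes [13, 9, 1, 16, 17]. The pivot is placed at index 3. All elements to the left of the pivot are <= 16, and all elements to the right are > 16.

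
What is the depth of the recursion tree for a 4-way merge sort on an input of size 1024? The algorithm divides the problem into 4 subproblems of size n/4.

For divide and conquer with division factor 4:

Problem sizes at each level:
Level 0: 1024
Level 1: 256
Level 2: 64
Level 3: 16
Level 4: 4
Level 5: 1

The root is level 0 and the size-1 base case is level 5 (the tree spans levels 0 through 5, i.e. 6 levels counting the root), so the depth is the number of divisions: log_4(1024) = 5

The recursion tree depth is log_4(1024) = 5. At each level, the problem size is divided by 4, so it takes 5 divisions to reduce to a base case of size 1. The algorithm makes 4 recursive calls at each level.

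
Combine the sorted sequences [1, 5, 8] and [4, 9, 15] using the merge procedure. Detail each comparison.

Merging process:

Compare 1 vs 4: take 1 from left. Merged: [1]
Compare 5 vs 4: take 4 from right. Merged: [1, 4]
Compare 5 vs 9: take 5 from left. Merged: [1, 4, 5]
Compare 8 vs 9: take 8 from left. Merged: [1, 4, 5, 8]
Append remaining from right: [9, 15]. Merged: [1, 4, 5, 8, 9, 15]

Final merged array: [1, 4, 5, 8, 9, 15]
Total comparisons: 4

The merged array is [1, 4, 5, 8, 9, 15], requiring 4 comparisons. The merge step runs in O(n) time where n is the total number of elements.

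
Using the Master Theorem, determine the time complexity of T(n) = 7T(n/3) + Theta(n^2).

Master Theorem for T(n) = 7T(n/3) + O(n^2):

a = 7, b = 3, c = 2
log_b(a) = log_3(7) = 1.7712

Case 3: c = 2 > log_3(7) = 1.7712
T(n) = O(n^2) = O(n^2)

For T(n) = 7T(n/3) + O(n^2): log_3(7) = 1.7712. This is Case 3 of the Master Theorem (c > log_b(a), work dominated by root), giving O(n^2).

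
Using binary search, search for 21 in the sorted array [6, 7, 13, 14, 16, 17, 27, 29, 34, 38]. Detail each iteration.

Binary search for 21 in [6, 7, 13, 14, 16, 17, 27, 29, 34, 38]:

lo=0, hi=9, mid=4, arr[mid]=16 -> 16 < 21, search right half
lo=5, hi=9, mid=7, arr[mid]=29 -> 29 > 21, search left half
lo=5, hi=6, mid=5, arr[mid]=17 -> 17 < 21, search right half
lo=6, hi=6, mid=6, arr[mid]=27 -> 27 > 21, search left half
lo=6 > hi=5, target 21 not found

Binary search determines that 21 is not in the array after 4 comparisons. The search space was exhausted without finding the target.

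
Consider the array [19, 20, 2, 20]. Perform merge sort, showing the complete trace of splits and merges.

Merge sort trace:

Split: [19, 20, 2, 20] -> [19, 20] and [2, 20]
  Split: [19, 20] -> [19] and [20]
  Merge: [19] + [20] -> [19, 20]
  Split: [2, 20] -> [2] and [20]
  Merge: [2] + [20] -> [2, 20]
Merge: [19, 20] + [2, 20] -> [2, 19, 20, 20]

Final sorted array: [2, 19, 20, 20]

The merge sort proceeds by recursively splitting the array and merging sorted halves.
After all merges, the sorted array is [2, 19, 20, 20].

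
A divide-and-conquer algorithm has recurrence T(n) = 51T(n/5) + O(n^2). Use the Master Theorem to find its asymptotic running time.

Master Theorem for T(n) = 51T(n/5) + O(n^2):

a = 51, b = 5, c = 2
log_b(a) = log_5(51) = 2.4430

Case 1: c = 2 < log_5(51) = 2.4430
T(n) = O(n^(log_5 51))

For T(n) = 51T(n/5) + O(n^2): log_5(51) = 2.4430. This is Case 1 of the Master Theorem (c < log_b(a), work dominated by leaves), giving O(n^(log_5 51)).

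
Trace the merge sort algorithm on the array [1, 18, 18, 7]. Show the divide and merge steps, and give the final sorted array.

Merge sort trace:

Split: [1, 18, 18, 7] -> [1, 18] and [18, 7]
  Split: [1, 18] -> [1] and [18]
  Merge: [1] + [18] -> [1, 18]
  Split: [18, 7] -> [18] and [7]
  Merge: [18] + [7] -> [7, 18]
Merge: [1, 18] + [7, 18] -> [1, 7, 18, 18]

Final sorted array: [1, 7, 18, 18]

The merge sort proceeds by recursively splitting the array and merging sorted halves.
After all merges, the sorted array is [1, 7, 18, 18].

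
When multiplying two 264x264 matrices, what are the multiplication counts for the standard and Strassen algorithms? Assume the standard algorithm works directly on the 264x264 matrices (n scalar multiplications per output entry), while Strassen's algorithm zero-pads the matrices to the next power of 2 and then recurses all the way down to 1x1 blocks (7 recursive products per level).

Matrix multiplication for 264x264 matrices:

Strassen's algorithm requires power-of-2 dimensions. Pad 264x264 to 512x512 (next power of 2).

Standard algorithm: 264^3 = 18399744 multiplications
Strassen's algorithm: 7^(log2(512)) = 7^9 = 40353607 multiplications
Difference: 18399744 - 40353607 = -21953863 (Strassen uses MORE here due to padding overhead — for small or just-over-power-of-2 n, padding can outweigh the per-level savings)

Standard: 18399744 multiplications (264^3). Strassen: 40353607 multiplications (7^9, after padding to 512x512). Strassen reduces 8 recursive multiplications to 7 at each level.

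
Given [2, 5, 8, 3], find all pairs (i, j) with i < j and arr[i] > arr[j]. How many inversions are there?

Finding inversions in [2, 5, 8, 3]:

(1, 3): arr[1]=5 > arr[3]=3
(2, 3): arr[2]=8 > arr[3]=3

Total inversions: 2

The array has 2 inversion(s): (1,3), (2,3). Each pair (i,j) satisfies i < j and arr[i] > arr[j].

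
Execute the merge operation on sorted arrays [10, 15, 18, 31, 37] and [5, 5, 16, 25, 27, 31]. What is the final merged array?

Merging process:

Compare 10 vs 5: take 5 from right. Merged: [5]
Compare 10 vs 5: take 5 from right. Merged: [5, 5]
Compare 10 vs 16: take 10 from left. Merged: [5, 5, 10]
Compare 15 vs 16: take 15 from left. Merged: [5, 5, 10, 15]
Compare 18 vs 16: take 16 from right. Merged: [5, 5, 10, 15, 16]
Compare 18 vs 25: take 18 from left. Merged: [5, 5, 10, 15, 16, 18]
Compare 31 vs 25: take 25 from right. Merged: [5, 5, 10, 15, 16, 18, 25]
Compare 31 vs 27: take 27 from right. Merged: [5, 5, 10, 15, 16, 18, 25, 27]
Compare 31 vs 31: take 31 from left. Merged: [5, 5, 10, 15, 16, 18, 25, 27, 31]
Compare 37 vs 31: take 31 from right. Merged: [5, 5, 10, 15, 16, 18, 25, 27, 31, 31]
Append remaining from left: [37]. Merged: [5, 5, 10, 15, 16, 18, 25, 27, 31, 31, 37]

Final merged array: [5, 5, 10, 15, 16, 18, 25, 27, 31, 31, 37]
Total comparisons: 10

The merged array is [5, 5, 10, 15, 16, 18, 25, 27, 31, 31, 37], requiring 10 comparisons. The merge step runs in O(n) time where n is the total number of elements.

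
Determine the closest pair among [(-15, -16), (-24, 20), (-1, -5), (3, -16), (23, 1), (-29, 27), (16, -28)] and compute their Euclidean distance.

Computing all pairwise distances among 7 points:

d((-15, -16), (-24, 20)) = 37.108
d((-15, -16), (-1, -5)) = 17.8045
d((-15, -16), (3, -16)) = 18.0
d((-15, -16), (23, 1)) = 41.6293
d((-15, -16), (-29, 27)) = 45.2217
d((-15, -16), (16, -28)) = 33.2415
d((-24, 20), (-1, -5)) = 33.9706
d((-24, 20), (3, -16)) = 45.0
d((-24, 20), (23, 1)) = 50.6952
d((-24, 20), (-29, 27)) = 8.6023 <-- minimum
d((-24, 20), (16, -28)) = 62.482
d((-1, -5), (3, -16)) = 11.7047
d((-1, -5), (23, 1)) = 24.7386
d((-1, -5), (-29, 27)) = 42.5206
d((-1, -5), (16, -28)) = 28.6007
d((3, -16), (23, 1)) = 26.2488
d((3, -16), (-29, 27)) = 53.6004
d((3, -16), (16, -28)) = 17.6918
d((23, 1), (-29, 27)) = 58.1378
d((23, 1), (16, -28)) = 29.8329
d((-29, 27), (16, -28)) = 71.0634

Closest pair: (-24, 20) and (-29, 27) with distance 8.6023

The closest pair is (-24, 20) and (-29, 27) with Euclidean distance 8.6023. For 7 points, brute-force pairwise comparison is shown above. For large n, the divide-and-conquer algorithm (sort by x, recurse on halves, check the dividing strip) achieves O(n log n).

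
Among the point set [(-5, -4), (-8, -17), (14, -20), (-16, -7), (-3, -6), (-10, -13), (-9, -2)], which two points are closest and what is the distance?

Computing all pairwise distances among 7 points:

d((-5, -4), (-8, -17)) = 13.3417
d((-5, -4), (14, -20)) = 24.8395
d((-5, -4), (-16, -7)) = 11.4018
d((-5, -4), (-3, -6)) = 2.8284 <-- minimum
d((-5, -4), (-10, -13)) = 10.2956
d((-5, -4), (-9, -2)) = 4.4721
d((-8, -17), (14, -20)) = 22.2036
d((-8, -17), (-16, -7)) = 12.8062
d((-8, -17), (-3, -6)) = 12.083
d((-8, -17), (-10, -13)) = 4.4721
d((-8, -17), (-9, -2)) = 15.0333
d((14, -20), (-16, -7)) = 32.6956
d((14, -20), (-3, -6)) = 22.0227
d((14, -20), (-10, -13)) = 25.0
d((14, -20), (-9, -2)) = 29.2062
d((-16, -7), (-3, -6)) = 13.0384
d((-16, -7), (-10, -13)) = 8.4853
d((-16, -7), (-9, -2)) = 8.6023
d((-3, -6), (-10, -13)) = 9.8995
d((-3, -6), (-9, -2)) = 7.2111
d((-10, -13), (-9, -2)) = 11.0454

Closest pair: (-5, -4) and (-3, -6) with distance 2.8284

The closest pair is (-5, -4) and (-3, -6) with Euclidean distance 2.8284. For 7 points, brute-force pairwise comparison is shown above. For large n, the divide-and-conquer algorithm (sort by x, recurse on halves, check the dividing strip) achieves O(n log n).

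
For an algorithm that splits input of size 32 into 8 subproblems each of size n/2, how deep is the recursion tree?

For divide and conquer with division factor 2:

Problem sizes at each level:
Level 0: 32
Level 1: 16
Level 2: 8
Level 3: 4
Level 4: 2
Level 5: 1

The root is level 0 and the size-1 base case is level 5 (the tree spans levels 0 through 5, i.e. 6 levels counting the root), so the depth is the number of divisions: log_2(32) = 5

The recursion tree depth is log_2(32) = 5. At each level, the problem size is divided by 2, so it takes 5 divisions to reduce to a base case of size 1. The algorithm makes 8 recursive calls at each level.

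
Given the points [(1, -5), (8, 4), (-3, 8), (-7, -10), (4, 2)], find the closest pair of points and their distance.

Computing all pairwise distances among 5 points:

d((1, -5), (8, 4)) = 11.4018
d((1, -5), (-3, 8)) = 13.6015
d((1, -5), (-7, -10)) = 9.434
d((1, -5), (4, 2)) = 7.6158
d((8, 4), (-3, 8)) = 11.7047
d((8, 4), (-7, -10)) = 20.5183
d((8, 4), (4, 2)) = 4.4721 <-- minimum
d((-3, 8), (-7, -10)) = 18.4391
d((-3, 8), (4, 2)) = 9.2195
d((-7, -10), (4, 2)) = 16.2788

Closest pair: (8, 4) and (4, 2) with distance 4.4721

The closest pair is (8, 4) and (4, 2) with Euclidean distance 4.4721. For 5 points, brute-force pairwise comparison is shown above. For large n, the divide-and-conquer algorithm (sort by x, recurse on halves, check the dividing strip) achieves O(n log n).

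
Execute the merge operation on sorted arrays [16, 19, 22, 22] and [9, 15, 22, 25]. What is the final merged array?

Merging process:

Compare 16 vs 9: take 9 from right. Merged: [9]
Compare 16 vs 15: take 15 from right. Merged: [9, 15]
Compare 16 vs 22: take 16 from left. Merged: [9, 15, 16]
Compare 19 vs 22: take 19 from left. Merged: [9, 15, 16, 19]
Compare 22 vs 22: take 22 from left. Merged: [9, 15, 16, 19, 22]
Compare 22 vs 22: take 22 from left. Merged: [9, 15, 16, 19, 22, 22]
Append remaining from right: [22, 25]. Merged: [9, 15, 16, 19, 22, 22, 22, 25]

Final merged array: [9, 15, 16, 19, 22, 22, 22, 25]
Total comparisons: 6

The merged array is [9, 15, 16, 19, 22, 22, 22, 25], requiring 6 comparisons. The merge step runs in O(n) time where n is the total number of elements.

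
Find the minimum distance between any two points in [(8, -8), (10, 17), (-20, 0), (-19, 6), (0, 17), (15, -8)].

Computing all pairwise distances among 6 points:

d((8, -8), (10, 17)) = 25.0799
d((8, -8), (-20, 0)) = 29.1204
d((8, -8), (-19, 6)) = 30.4138
d((8, -8), (0, 17)) = 26.2488
d((8, -8), (15, -8)) = 7.0
d((10, 17), (-20, 0)) = 34.4819
d((10, 17), (-19, 6)) = 31.0161
d((10, 17), (0, 17)) = 10.0
d((10, 17), (15, -8)) = 25.4951
d((-20, 0), (-19, 6)) = 6.0828 <-- minimum
d((-20, 0), (0, 17)) = 26.2488
d((-20, 0), (15, -8)) = 35.9026
d((-19, 6), (0, 17)) = 21.9545
d((-19, 6), (15, -8)) = 36.7696
d((0, 17), (15, -8)) = 29.1548

Closest pair: (-20, 0) and (-19, 6) with distance 6.0828

The closest pair is (-20, 0) and (-19, 6) with Euclidean distance 6.0828. For 6 points, brute-force pairwise comparison is shown above. For large n, the divide-and-conquer algorithm (sort by x, recurse on halves, check the dividing strip) achieves O(n log n).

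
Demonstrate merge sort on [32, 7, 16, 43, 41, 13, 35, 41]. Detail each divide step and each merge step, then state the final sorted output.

Merge sort trace:

Split: [32, 7, 16, 43, 41, 13, 35, 41] -> [32, 7, 16, 43] and [41, 13, 35, 41]
  Split: [32, 7, 16, 43] -> [32, 7] and [16, 43]
    Split: [32, 7] -> [32] and [7]
    Merge: [32] + [7] -> [7, 32]
    Split: [16, 43] -> [16] and [43]
    Merge: [16] + [43] -> [16, 43]
  Merge: [7, 32] + [16, 43] -> [7, 16, 32, 43]
  Split: [41, 13, 35, 41] -> [41, 13] and [35, 41]
    Split: [41, 13] -> [41] and [13]
    Merge: [41] + [13] -> [13, 41]
    Split: [35, 41] -> [35] and [41]
    Merge: [35] + [41] -> [35, 41]
  Merge: [13, 41] + [35, 41] -> [13, 35, 41, 41]
Merge: [7, 16, 32, 43] + [13, 35, 41, 41] -> [7, 13, 16, 32, 35, 41, 41, 43]

Final sorted array: [7, 13, 16, 32, 35, 41, 41, 43]

The merge sort proceeds by recursively splitting the array and merging sorted halves.
After all merges, the sorted array is [7, 13, 16, 32, 35, 41, 41, 43].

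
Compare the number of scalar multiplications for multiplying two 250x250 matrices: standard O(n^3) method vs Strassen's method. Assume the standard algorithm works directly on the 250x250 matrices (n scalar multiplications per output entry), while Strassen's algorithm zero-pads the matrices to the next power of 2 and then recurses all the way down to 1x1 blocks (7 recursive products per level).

Matrix multiplication for 250x250 matrices:

Strassen's algorithm requires power-of-2 dimensions. Pad 250x250 to 256x256 (next power of 2).

Standard algorithm: 250^3 = 15625000 multiplications
Strassen's algorithm: 7^(log2(256)) = 7^8 = 5764801 multiplications
Savings: 15625000 - 5764801 = 9860199 multiplications

Standard: 15625000 multiplications (250^3). Strassen: 5764801 multiplications (7^8, after padding to 256x256). Strassen reduces 8 recursive multiplications to 7 at each level.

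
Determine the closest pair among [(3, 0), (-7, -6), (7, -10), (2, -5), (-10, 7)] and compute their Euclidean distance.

Computing all pairwise distances among 5 points:

d((3, 0), (-7, -6)) = 11.6619
d((3, 0), (7, -10)) = 10.7703
d((3, 0), (2, -5)) = 5.099 <-- minimum
d((3, 0), (-10, 7)) = 14.7648
d((-7, -6), (7, -10)) = 14.5602
d((-7, -6), (2, -5)) = 9.0554
d((-7, -6), (-10, 7)) = 13.3417
d((7, -10), (2, -5)) = 7.0711
d((7, -10), (-10, 7)) = 24.0416
d((2, -5), (-10, 7)) = 16.9706

Closest pair: (3, 0) and (2, -5) with distance 5.099

The closest pair is (3, 0) and (2, -5) with Euclidean distance 5.099. For 5 points, brute-force pairwise comparison is shown above. For large n, the divide-and-conquer algorithm (sort by x, recurse on halves, check the dividing strip) achieves O(n log n).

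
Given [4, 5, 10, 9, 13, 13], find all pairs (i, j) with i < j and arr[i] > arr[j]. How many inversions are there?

Finding inversions in [4, 5, 10, 9, 13, 13]:

(2, 3): arr[2]=10 > arr[3]=9

Total inversions: 1

The array has 1 inversion(s): (2,3). Each pair (i,j) satisfies i < j and arr[i] > arr[j].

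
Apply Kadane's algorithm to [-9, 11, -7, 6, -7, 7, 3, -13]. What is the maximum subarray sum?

Using Kadane's algorithm on [-9, 11, -7, 6, -7, 7, 3, -13]:

Scanning through the array:
Position 1 (value 11): max_ending_here = 11, max_so_far = 11
Position 2 (value -7): max_ending_here = 4, max_so_far = 11
Position 3 (value 6): max_ending_here = 10, max_so_far = 11
Position 4 (value -7): max_ending_here = 3, max_so_far = 11
Position 5 (value 7): max_ending_here = 10, max_so_far = 11
Position 6 (value 3): max_ending_here = 13, max_so_far = 13
Position 7 (value -13): max_ending_here = 0, max_so_far = 13

Maximum subarray: [11, -7, 6, -7, 7, 3]
Maximum sum: 13

The maximum subarray is [11, -7, 6, -7, 7, 3] with sum 13. This subarray runs from index 1 to index 6.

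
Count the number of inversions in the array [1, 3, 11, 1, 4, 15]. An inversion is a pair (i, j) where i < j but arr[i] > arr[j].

Finding inversions in [1, 3, 11, 1, 4, 15]:

(1, 3): arr[1]=3 > arr[3]=1
(2, 3): arr[2]=11 > arr[3]=1
(2, 4): arr[2]=11 > arr[4]=4

Total inversions: 3

The array has 3 inversion(s): (1,3), (2,3), (2,4). Each pair (i,j) satisfies i < j and arr[i] > arr[j].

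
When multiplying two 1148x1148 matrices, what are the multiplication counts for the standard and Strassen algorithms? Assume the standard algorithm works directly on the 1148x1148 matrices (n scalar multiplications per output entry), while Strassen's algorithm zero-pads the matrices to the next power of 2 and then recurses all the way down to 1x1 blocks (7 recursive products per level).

Matrix multiplication for 1148x1148 matrices:

Strassen's algorithm requires power-of-2 dimensions. Pad 1148x1148 to 2048x2048 (next power of 2).

Standard algorithm: 1148^3 = 1512953792 multiplications
Strassen's algorithm: 7^(log2(2048)) = 7^11 = 1977326743 multiplications
Difference: 1512953792 - 1977326743 = -464372951 (Strassen uses MORE here due to padding overhead — for small or just-over-power-of-2 n, padding can outweigh the per-level savings)

Standard: 1512953792 multiplications (1148^3). Strassen: 1977326743 multiplications (7^11, after padding to 2048x2048). Strassen reduces 8 recursive multiplications to 7 at each level.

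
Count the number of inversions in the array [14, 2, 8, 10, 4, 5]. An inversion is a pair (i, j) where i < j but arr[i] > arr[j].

Finding inversions in [14, 2, 8, 10, 4, 5]:

(0, 1): arr[0]=14 > arr[1]=2
(0, 2): arr[0]=14 > arr[2]=8
(0, 3): arr[0]=14 > arr[3]=10
(0, 4): arr[0]=14 > arr[4]=4
(0, 5): arr[0]=14 > arr[5]=5
(2, 4): arr[2]=8 > arr[4]=4
(2, 5): arr[2]=8 > arr[5]=5
(3, 4): arr[3]=10 > arr[4]=4
(3, 5): arr[3]=10 > arr[5]=5

Total inversions: 9

The array has 9 inversion(s): (0,1), (0,2), (0,3), (0,4), (0,5), (2,4), (2,5), (3,4), (3,5). Each pair (i,j) satisfies i < j and arr[i] > arr[j].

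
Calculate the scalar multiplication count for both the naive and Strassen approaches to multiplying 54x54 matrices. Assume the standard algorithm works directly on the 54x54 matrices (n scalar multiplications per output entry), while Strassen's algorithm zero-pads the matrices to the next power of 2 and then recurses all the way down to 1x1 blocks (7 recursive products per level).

Matrix multiplication for 54x54 matrices:

Strassen's algorithm requires power-of-2 dimensions. Pad 54x54 to 64x64 (next power of 2).

Standard algorithm: 54^3 = 157464 multiplications
Strassen's algorithm: 7^(log2(64)) = 7^6 = 117649 multiplications
Savings: 157464 - 117649 = 39815 multiplications

Standard: 157464 multiplications (54^3). Strassen: 117649 multiplications (7^6, after padding to 64x64). Strassen reduces 8 recursive multiplications to 7 at each level.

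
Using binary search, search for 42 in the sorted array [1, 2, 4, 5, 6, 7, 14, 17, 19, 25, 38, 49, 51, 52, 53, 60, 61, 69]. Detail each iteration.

Binary search for 42 in [1, 2, 4, 5, 6, 7, 14, 17, 19, 25, 38, 49, 51, 52, 53, 60, 61, 69]:

lo=0, hi=17, mid=8, arr[mid]=19 -> 19 < 42, search right half
lo=9, hi=17, mid=13, arr[mid]=52 -> 52 > 42, search left half
lo=9, hi=12, mid=10, arr[mid]=38 -> 38 < 42, search right half
lo=11, hi=12, mid=11, arr[mid]=49 -> 49 > 42, search left half
lo=11 > hi=10, target 42 not found

Binary search determines that 42 is not in the array after 4 comparisons. The search space was exhausted without finding the target.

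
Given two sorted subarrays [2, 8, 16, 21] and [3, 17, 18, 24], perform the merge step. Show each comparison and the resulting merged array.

Merging process:

Compare 2 vs 3: take 2 from left. Merged: [2]
Compare 8 vs 3: take 3 from right. Merged: [2, 3]
Compare 8 vs 17: take 8 from left. Merged: [2, 3, 8]
Compare 16 vs 17: take 16 from left. Merged: [2, 3, 8, 16]
Compare 21 vs 17: take 17 from right. Merged: [2, 3, 8, 16, 17]
Compare 21 vs 18: take 18 from right. Merged: [2, 3, 8, 16, 17, 18]
Compare 21 vs 24: take 21 from left. Merged: [2, 3, 8, 16, 17, 18, 21]
Append remaining from right: [24]. Merged: [2, 3, 8, 16, 17, 18, 21, 24]

Final merged array: [2, 3, 8, 16, 17, 18, 21, 24]
Total comparisons: 7

The merged array is [2, 3, 8, 16, 17, 18, 21, 24], requiring 7 comparisons. The merge step runs in O(n) time where n is the total number of elements.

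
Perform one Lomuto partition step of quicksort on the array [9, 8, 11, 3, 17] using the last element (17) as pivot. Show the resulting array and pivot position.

Lomuto partition with pivot = 17:

Initial array: [9, 8, 11, 3, 17]

arr[0]=9 <= 17: swap with position 0, array becomes [9, 8, 11, 3, 17]
arr[1]=8 <= 17: swap with position 1, array becomes [9, 8, 11, 3, 17]
arr[2]=11 <= 17: swap with position 2, array becomes [9, 8, 11, 3, 17]
arr[3]=3 <= 17: swap with position 3, array becomes [9, 8, 11, 3, 17]

Place pivot at position 4: [9, 8, 11, 3, 17]
Pivot position: 4

After partitioning with pivot 17, the array becomes [9, 8, 11, 3, 17]. The pivot is placed at index 4. All elements to the left of the pivot are <= 17, and all elements to the right are > 17.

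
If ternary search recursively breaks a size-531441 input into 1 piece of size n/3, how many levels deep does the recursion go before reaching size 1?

For divide and conquer with division factor 3:

Problem sizes at each level:
Level 0: 531441
Level 1: 177147
Level 2: 59049
Level 3: 19683
Level 4: 6561
Level 5: 2187
Level 6: 729
Level 7: 243
Level 8: 81
Level 9: 27
Level 10: 9
Level 11: 3
Level 12: 1

The root is level 0 and the size-1 base case is level 12 (the tree spans levels 0 through 12, i.e. 13 levels counting the root), so the depth is the number of divisions: log_3(531441) = 12

The recursion tree depth is log_3(531441) = 12. At each level, the problem size is divided by 3, so it takes 12 divisions to reduce to a base case of size 1. The algorithm makes 1 recursive call at each level.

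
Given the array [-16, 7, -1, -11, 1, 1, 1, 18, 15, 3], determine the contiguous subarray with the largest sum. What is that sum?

Using Kadane's algorithm on [-16, 7, -1, -11, 1, 1, 1, 18, 15, 3]:

Scanning through the array:
Position 1 (value 7): max_ending_here = 7, max_so_far = 7
Position 2 (value -1): max_ending_here = 6, max_so_far = 7
Position 3 (value -11): max_ending_here = -5, max_so_far = 7
Position 4 (value 1): max_ending_here = 1, max_so_far = 7
Position 5 (value 1): max_ending_here = 2, max_so_far = 7
Position 6 (value 1): max_ending_here = 3, max_so_far = 7
Position 7 (value 18): max_ending_here = 21, max_so_far = 21
Position 8 (value 15): max_ending_here = 36, max_so_far = 36
Position 9 (value 3): max_ending_here = 39, max_so_far = 39

Maximum subarray: [1, 1, 1, 18, 15, 3]
Maximum sum: 39

The maximum subarray is [1, 1, 1, 18, 15, 3] with sum 39. This subarray runs from index 4 to index 9.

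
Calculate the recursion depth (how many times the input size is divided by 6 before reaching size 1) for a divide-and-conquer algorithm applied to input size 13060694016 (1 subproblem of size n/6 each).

For divide and conquer with division factor 6:

Problem sizes at each level:
Level 0: 13060694016
Level 1: 2176782336
Level 2: 362797056
Level 3: 60466176
Level 4: 10077696
Level 5: 1679616
Level 6: 279936
Level 7: 46656
Level 8: 7776
Level 9: 1296
Level 10: 216
Level 11: 36
Level 12: 6
Level 13: 1

The root is level 0 and the size-1 base case is level 13 (the tree spans levels 0 through 13, i.e. 14 levels counting the root), so the depth is the number of divisions: log_6(13060694016) = 13

The recursion tree depth is log_6(13060694016) = 13. At each level, the problem size is divided by 6, so it takes 13 divisions to reduce to a base case of size 1. The algorithm makes 1 recursive call at each level.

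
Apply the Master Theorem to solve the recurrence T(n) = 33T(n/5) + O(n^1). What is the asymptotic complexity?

Master Theorem for T(n) = 33T(n/5) + O(n^1):

a = 33, b = 5, c = 1
log_b(a) = log_5(33) = 2.1725

Case 1: c = 1 < log_5(33) = 2.1725
T(n) = O(n^(log_5 33))

For T(n) = 33T(n/5) + O(n^1): log_5(33) = 2.1725. This is Case 1 of the Master Theorem (c < log_b(a), work dominated by leaves), giving O(n^(log_5 33)).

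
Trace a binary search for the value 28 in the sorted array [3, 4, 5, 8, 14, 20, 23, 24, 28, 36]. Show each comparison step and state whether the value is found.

Binary search for 28 in [3, 4, 5, 8, 14, 20, 23, 24, 28, 36]:

lo=0, hi=9, mid=4, arr[mid]=14 -> 14 < 28, search right half
lo=5, hi=9, mid=7, arr[mid]=24 -> 24 < 28, search right half
lo=8, hi=9, mid=8, arr[mid]=28 -> Found target at index 8!

Binary search finds 28 at index 8 after 3 comparisons. The search repeatedly halves the search space by comparing with the middle element.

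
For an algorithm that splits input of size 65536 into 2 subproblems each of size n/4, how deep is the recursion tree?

For divide and conquer with division factor 4:

Problem sizes at each level:
Level 0: 65536
Level 1: 16384
Level 2: 4096
Level 3: 1024
Level 4: 256
Level 5: 64
Level 6: 16
Level 7: 4
Level 8: 1

The root is level 0 and the size-1 base case is level 8 (the tree spans levels 0 through 8, i.e. 9 levels counting the root), so the depth is the number of divisions: log_4(65536) = 8

The recursion tree depth is log_4(65536) = 8. At each level, the problem size is divided by 4, so it takes 8 divisions to reduce to a base case of size 1. The algorithm makes 2 recursive calls at each level.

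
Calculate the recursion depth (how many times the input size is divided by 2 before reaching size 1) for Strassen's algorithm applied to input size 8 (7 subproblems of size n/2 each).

For divide and conquer with division factor 2:

Problem sizes at each level:
Level 0: 8
Level 1: 4
Level 2: 2
Level 3: 1

The root is level 0 and the size-1 base case is level 3 (the tree spans levels 0 through 3, i.e. 4 levels counting the root), so the depth is the number of divisions: log_2(8) = 3

The recursion tree depth is log_2(8) = 3. At each level, the problem size is divided by 2, so it takes 3 divisions to reduce to a base case of size 1. The algorithm makes 7 recursive calls at each level.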